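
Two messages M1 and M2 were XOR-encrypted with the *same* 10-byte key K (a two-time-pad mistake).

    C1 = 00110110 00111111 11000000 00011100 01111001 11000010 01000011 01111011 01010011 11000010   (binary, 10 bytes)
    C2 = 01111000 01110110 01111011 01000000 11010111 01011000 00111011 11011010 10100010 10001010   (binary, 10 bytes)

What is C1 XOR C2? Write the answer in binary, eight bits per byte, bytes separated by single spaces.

01001110 01001001 10111011 01011100 10101110 10011010 01111000 10100001 11110001 01001000

C1 ⊕ C2 = (M1 ⊕ K) ⊕ (M2 ⊕ K) = M1 ⊕ M2 — the shared key cancels under XOR.
byte 0: 36 ⊕ 78 = 4e
byte 1: 3f ⊕ 76 = 49
byte 2: c0 ⊕ 7b = bb
byte 3: 1c ⊕ 40 = 5c
byte 4: 79 ⊕ d7 = ae
byte 5: c2 ⊕ 58 = 9a
byte 6: 43 ⊕ 3b = 78
byte 7: 7b ⊕ da = a1
byte 8: 53 ⊕ a2 = f1
byte 9: c2 ⊕ 8a = 48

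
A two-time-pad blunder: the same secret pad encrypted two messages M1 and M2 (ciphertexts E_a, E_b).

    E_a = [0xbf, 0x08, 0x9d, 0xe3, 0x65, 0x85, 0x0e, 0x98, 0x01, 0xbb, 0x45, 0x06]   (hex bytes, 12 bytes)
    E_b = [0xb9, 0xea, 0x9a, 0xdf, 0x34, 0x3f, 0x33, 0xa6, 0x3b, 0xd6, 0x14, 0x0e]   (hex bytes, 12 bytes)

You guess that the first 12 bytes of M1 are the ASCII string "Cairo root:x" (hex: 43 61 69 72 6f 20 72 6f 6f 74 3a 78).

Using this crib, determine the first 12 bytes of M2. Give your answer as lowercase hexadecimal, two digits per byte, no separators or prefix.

45836e4e3e9a4f5155196b70

First, E_a ⊕ E_b = (M1 ⊕ K) ⊕ (M2 ⊕ K) = M1 ⊕ M2, so the key drops out. Then M2 = (M1 ⊕ M2) ⊕ M1 over the first 12 bytes.
byte 0: (bf xor b9) xor 43 = 06 xor 43 = 45
byte 1: (08 xor ea) xor 61 = e2 xor 61 = 83
byte 2: (9d xor 9a) xor 69 = 07 xor 69 = 6e
byte 3: (e3 xor df) xor 72 = 3c xor 72 = 4e
byte 4: (65 xor 34) xor 6f = 51 xor 6f = 3e
byte 5: (85 xor 3f) xor 20 = ba xor 20 = 9a
byte 6: (0e xor 33) xor 72 = 3d xor 72 = 4f
byte 7: (98 xor a6) xor 6f = 3e xor 6f = 51
byte 8: (01 xor 3b) xor 6f = 3a xor 6f = 55
byte 9: (bb xor d6) xor 74 = 6d xor 74 = 19
byte 10: (45 xor 14) xor 3a = 51 xor 3a = 6b
byte 11: (06 xor 0e) xor 78 = 08 xor 78 = 70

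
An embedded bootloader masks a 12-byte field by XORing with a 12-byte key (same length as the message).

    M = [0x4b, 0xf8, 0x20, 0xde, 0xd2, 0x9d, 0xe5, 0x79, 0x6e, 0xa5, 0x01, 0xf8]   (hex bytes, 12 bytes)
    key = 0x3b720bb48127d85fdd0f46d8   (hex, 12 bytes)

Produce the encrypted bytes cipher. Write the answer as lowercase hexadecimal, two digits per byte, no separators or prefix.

708a2b6a53ba3d26b3aa4720

byte 0: 4b xor 3b = 70
byte 1: f8 xor 72 = 8a
byte 2: 20 xor 0b = 2b
byte 3: de xor b4 = 6a
byte 4: d2 xor 81 = 53
byte 5: 9d xor 27 = ba
byte 6: e5 xor d8 = 3d
byte 7: 79 xor 5f = 26
byte 8: 6e xor dd = b3
byte 9: a5 xor 0f = aa
byte 10: 01 xor 46 = 47
byte 11: f8 xor d8 = 20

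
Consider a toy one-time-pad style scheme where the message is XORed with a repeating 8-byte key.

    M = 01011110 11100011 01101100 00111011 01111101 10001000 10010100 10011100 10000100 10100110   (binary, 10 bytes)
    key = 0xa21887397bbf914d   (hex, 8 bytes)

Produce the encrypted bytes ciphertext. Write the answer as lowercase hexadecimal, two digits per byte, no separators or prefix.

fcfbeb02063705d126be

The 8-byte key repeats, so the effective keystream is a2 18 87 39 7b bf 91 4d a2 18.
byte 0: 5e XOR a2 = fc
byte 1: e3 XOR 18 = fb
byte 2: 6c XOR 87 = eb
byte 3: 3b XOR 39 = 02
byte 4: 7d XOR 7b = 06
byte 5: 88 XOR bf = 37
byte 6: 94 XOR 91 = 05
byte 7: 9c XOR 4d = d1
byte 8: 84 XOR a2 = 26
byte 9: a6 XOR 18 = be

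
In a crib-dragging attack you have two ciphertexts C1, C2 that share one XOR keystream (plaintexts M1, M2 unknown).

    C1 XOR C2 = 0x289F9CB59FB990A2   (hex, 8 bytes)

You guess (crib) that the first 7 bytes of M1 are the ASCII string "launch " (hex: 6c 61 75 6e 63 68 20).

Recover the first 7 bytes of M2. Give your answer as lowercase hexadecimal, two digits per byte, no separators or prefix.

Since C1 ⊕ C2 = M1 ⊕ M2, XORing with the guessed M1 bytes yields the corresponding M2 bytes: M2 = (C1 ⊕ C2) ⊕ M1.
28 ⊕ 6c = 44
9f ⊕ 61 = fe
9c ⊕ 75 = e9
b5 ⊕ 6e = db
9f ⊕ 63 = fc
b9 ⊕ 68 = d1
90 ⊕ 20 = b0

44fee9dbfcd1b0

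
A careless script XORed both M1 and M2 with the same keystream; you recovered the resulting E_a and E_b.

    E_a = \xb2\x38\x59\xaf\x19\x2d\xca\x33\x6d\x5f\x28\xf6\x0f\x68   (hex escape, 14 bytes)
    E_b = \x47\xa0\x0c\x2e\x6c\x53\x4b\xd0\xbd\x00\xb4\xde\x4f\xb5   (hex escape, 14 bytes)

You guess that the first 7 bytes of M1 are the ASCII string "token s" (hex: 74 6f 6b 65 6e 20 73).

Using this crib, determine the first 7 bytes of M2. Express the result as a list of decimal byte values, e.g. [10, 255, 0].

[129, 247, 62, 228, 27, 94, 242]

First, E_a ⊕ E_b = (M1 ⊕ K) ⊕ (M2 ⊕ K) = M1 ⊕ M2, so the key drops out. Then M2 = (M1 ⊕ M2) ⊕ M1 over the first 7 bytes.
byte 0: (b2 ^ 47) ^ 74 = f5 ^ 74 = 81
byte 1: (38 ^ a0) ^ 6f = 98 ^ 6f = f7
byte 2: (59 ^ 0c) ^ 6b = 55 ^ 6b = 3e
byte 3: (af ^ 2e) ^ 65 = 81 ^ 65 = e4
byte 4: (19 ^ 6c) ^ 6e = 75 ^ 6e = 1b
byte 5: (2d ^ 53) ^ 20 = 7e ^ 20 = 5e
byte 6: (ca ^ 4b) ^ 73 = 81 ^ 73 = f2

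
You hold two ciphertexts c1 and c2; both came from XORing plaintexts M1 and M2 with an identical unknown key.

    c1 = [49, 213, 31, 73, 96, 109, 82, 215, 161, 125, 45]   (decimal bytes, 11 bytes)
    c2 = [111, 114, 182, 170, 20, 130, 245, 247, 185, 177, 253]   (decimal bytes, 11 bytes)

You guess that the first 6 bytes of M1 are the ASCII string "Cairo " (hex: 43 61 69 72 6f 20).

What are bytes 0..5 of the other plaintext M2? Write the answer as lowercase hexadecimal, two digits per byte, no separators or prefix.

First, c1 ⊕ c2 = (M1 ⊕ K) ⊕ (M2 ⊕ K) = M1 ⊕ M2, so the key drops out. Then M2 = (M1 ⊕ M2) ⊕ M1 over the first 6 bytes.
byte 0: (31 XOR 6f) XOR 43 = 5e XOR 43 = 1d
byte 1: (d5 XOR 72) XOR 61 = a7 XOR 61 = c6
byte 2: (1f XOR b6) XOR 69 = a9 XOR 69 = c0
byte 3: (49 XOR aa) XOR 72 = e3 XOR 72 = 91
byte 4: (60 XOR 14) XOR 6f = 74 XOR 6f = 1b
byte 5: (6d XOR 82) XOR 20 = ef XOR 20 = cf

1dc6c0911bcf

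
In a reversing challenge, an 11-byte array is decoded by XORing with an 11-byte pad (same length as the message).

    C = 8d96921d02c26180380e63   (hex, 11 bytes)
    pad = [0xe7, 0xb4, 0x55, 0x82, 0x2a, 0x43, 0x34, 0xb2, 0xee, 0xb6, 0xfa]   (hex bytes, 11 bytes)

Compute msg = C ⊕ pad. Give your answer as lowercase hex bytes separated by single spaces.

141 XOR 231 = 106
150 XOR 180 =  34
146 XOR  85 = 199
 29 XOR 130 = 159
  2 XOR  42 =  40
194 XOR  67 = 129
 97 XOR  52 =  85
128 XOR 178 =  50
 56 XOR 238 = 214
 14 XOR 182 = 184
 99 XOR 250 = 153

6a 22 c7 9f 28 81 55 32 d6 b8 99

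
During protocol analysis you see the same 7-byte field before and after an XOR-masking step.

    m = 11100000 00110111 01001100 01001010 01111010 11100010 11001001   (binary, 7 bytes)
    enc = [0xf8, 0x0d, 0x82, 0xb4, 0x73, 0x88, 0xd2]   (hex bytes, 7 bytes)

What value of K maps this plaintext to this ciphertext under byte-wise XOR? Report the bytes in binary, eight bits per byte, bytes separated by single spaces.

Since enc = m ⊕ K, XORing both sides with m gives K = m ⊕ enc.
byte 0: e0 XOR f8 = 18
byte 1: 37 XOR 0d = 3a
byte 2: 4c XOR 82 = ce
byte 3: 4a XOR b4 = fe
byte 4: 7a XOR 73 = 09
byte 5: e2 XOR 88 = 6a
byte 6: c9 XOR d2 = 1b

00011000 00111010 11001110 11111110 00001001 01101010 00011011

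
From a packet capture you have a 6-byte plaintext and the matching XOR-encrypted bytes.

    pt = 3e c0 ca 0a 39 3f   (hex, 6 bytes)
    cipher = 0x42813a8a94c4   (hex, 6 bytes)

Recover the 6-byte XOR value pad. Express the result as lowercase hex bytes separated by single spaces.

7c 41 f0 80 ad fb

Since cipher = pt ⊕ pad, XORing both sides with pt gives pad = pt ⊕ cipher.
3e ⊕ 42 = 7c
c0 ⊕ 81 = 41
ca ⊕ 3a = f0
0a ⊕ 8a = 80
39 ⊕ 94 = ad
3f ⊕ c4 = fb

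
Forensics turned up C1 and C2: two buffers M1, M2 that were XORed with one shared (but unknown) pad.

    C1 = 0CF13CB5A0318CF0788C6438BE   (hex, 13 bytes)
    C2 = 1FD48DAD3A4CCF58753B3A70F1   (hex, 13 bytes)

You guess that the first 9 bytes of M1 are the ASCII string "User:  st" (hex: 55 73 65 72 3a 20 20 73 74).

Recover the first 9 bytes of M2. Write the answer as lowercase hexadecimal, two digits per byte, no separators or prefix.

First, C1 ⊕ C2 = (M1 ⊕ K) ⊕ (M2 ⊕ K) = M1 ⊕ M2, so the key drops out. Then M2 = (M1 ⊕ M2) ⊕ M1 over the first 9 bytes.
byte 0: (0c XOR 1f) XOR 55 = 13 XOR 55 = 46
byte 1: (f1 XOR d4) XOR 73 = 25 XOR 73 = 56
byte 2: (3c XOR 8d) XOR 65 = b1 XOR 65 = d4
byte 3: (b5 XOR ad) XOR 72 = 18 XOR 72 = 6a
byte 4: (a0 XOR 3a) XOR 3a = 9a XOR 3a = a0
byte 5: (31 XOR 4c) XOR 20 = 7d XOR 20 = 5d
byte 6: (8c XOR cf) XOR 20 = 43 XOR 20 = 63
byte 7: (f0 XOR 58) XOR 73 = a8 XOR 73 = db
byte 8: (78 XOR 75) XOR 74 = 0d XOR 74 = 79

4656d46aa05d63db79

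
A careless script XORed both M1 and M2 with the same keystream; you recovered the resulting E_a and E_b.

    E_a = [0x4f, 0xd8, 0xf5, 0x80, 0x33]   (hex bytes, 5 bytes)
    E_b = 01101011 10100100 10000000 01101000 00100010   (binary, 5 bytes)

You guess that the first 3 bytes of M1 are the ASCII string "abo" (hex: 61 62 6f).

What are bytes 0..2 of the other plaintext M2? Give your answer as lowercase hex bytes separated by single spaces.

First, E_a ⊕ E_b = (M1 ⊕ K) ⊕ (M2 ⊕ K) = M1 ⊕ M2, so the key drops out. Then M2 = (M1 ⊕ M2) ⊕ M1 over the first 3 bytes.
byte 0: (4f xor 6b) xor 61 = 24 xor 61 = 45
byte 1: (d8 xor a4) xor 62 = 7c xor 62 = 1e
byte 2: (f5 xor 80) xor 6f = 75 xor 6f = 1a

45 1e 1a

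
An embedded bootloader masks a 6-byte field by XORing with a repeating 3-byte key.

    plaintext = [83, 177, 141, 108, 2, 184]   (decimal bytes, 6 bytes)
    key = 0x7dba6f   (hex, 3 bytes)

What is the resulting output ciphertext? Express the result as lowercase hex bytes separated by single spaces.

The 3-byte key repeats, so the effective keystream is 7d ba 6f 7d ba 6f.
byte 0: 01010011 XOR 01111101 = 00101110
byte 1: 10110001 XOR 10111010 = 00001011
byte 2: 10001101 XOR 01101111 = 11100010
byte 3: 01101100 XOR 01111101 = 00010001
byte 4: 00000010 XOR 10111010 = 10111000
byte 5: 10111000 XOR 01101111 = 11010111

2e 0b e2 11 b8 d7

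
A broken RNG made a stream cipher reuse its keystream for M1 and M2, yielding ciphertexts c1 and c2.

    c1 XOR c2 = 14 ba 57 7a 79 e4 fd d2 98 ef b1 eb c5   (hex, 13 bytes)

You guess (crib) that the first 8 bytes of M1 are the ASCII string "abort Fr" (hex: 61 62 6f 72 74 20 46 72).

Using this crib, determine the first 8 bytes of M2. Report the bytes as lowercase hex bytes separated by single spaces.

75 d8 38 08 0d c4 bb a0

Since c1 ⊕ c2 = M1 ⊕ M2, XORing with the guessed M1 bytes yields the corresponding M2 bytes: M2 = (c1 ⊕ c2) ⊕ M1.
byte 0: 00010100 ^ 01100001 = 01110101
byte 1: 10111010 ^ 01100010 = 11011000
byte 2: 01010111 ^ 01101111 = 00111000
byte 3: 01111010 ^ 01110010 = 00001000
byte 4: 01111001 ^ 01110100 = 00001101
byte 5: 11100100 ^ 00100000 = 11000100
byte 6: 11111101 ^ 01000110 = 10111011
byte 7: 11010010 ^ 01110010 = 10100000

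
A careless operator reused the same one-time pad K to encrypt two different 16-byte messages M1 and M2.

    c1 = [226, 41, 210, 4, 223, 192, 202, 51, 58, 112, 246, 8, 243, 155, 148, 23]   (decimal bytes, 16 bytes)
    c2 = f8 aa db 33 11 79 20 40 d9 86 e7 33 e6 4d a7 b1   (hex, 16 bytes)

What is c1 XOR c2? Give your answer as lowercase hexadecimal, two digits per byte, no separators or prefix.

1a830937ceb9ea73e3f6113b15d633a6

c1 ⊕ c2 = (M1 ⊕ K) ⊕ (M2 ⊕ K) = M1 ⊕ M2 — the shared key cancels under XOR.
e2 XOR f8 = 1a
29 XOR aa = 83
d2 XOR db = 09
04 XOR 33 = 37
df XOR 11 = ce
c0 XOR 79 = b9
ca XOR 20 = ea
33 XOR 40 = 73
3a XOR d9 = e3
70 XOR 86 = f6
f6 XOR e7 = 11
08 XOR 33 = 3b
f3 XOR e6 = 15
9b XOR 4d = d6
94 XOR a7 = 33
17 XOR b1 = a6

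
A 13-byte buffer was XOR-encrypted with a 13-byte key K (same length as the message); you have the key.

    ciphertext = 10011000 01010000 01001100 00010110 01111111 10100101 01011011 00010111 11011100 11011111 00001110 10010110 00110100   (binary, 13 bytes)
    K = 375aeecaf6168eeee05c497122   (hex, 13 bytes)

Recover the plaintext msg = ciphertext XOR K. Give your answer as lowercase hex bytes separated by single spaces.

af 0a a2 dc 89 b3 d5 f9 3c 83 47 e7 16

98 ⊕ 37 = af
50 ⊕ 5a = 0a
4c ⊕ ee = a2
16 ⊕ ca = dc
7f ⊕ f6 = 89
a5 ⊕ 16 = b3
5b ⊕ 8e = d5
17 ⊕ ee = f9
dc ⊕ e0 = 3c
df ⊕ 5c = 83
0e ⊕ 49 = 47
96 ⊕ 71 = e7
34 ⊕ 22 = 16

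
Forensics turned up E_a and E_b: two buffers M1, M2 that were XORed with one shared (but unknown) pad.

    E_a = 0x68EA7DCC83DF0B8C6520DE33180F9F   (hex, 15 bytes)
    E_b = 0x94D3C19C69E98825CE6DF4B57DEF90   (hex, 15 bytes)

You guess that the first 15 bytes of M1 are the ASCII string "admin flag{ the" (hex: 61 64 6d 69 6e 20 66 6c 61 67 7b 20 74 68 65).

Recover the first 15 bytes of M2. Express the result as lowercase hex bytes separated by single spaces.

9d 5d d1 39 84 16 e5 c5 ca 2a 51 a6 11 88 6a

First, E_a ⊕ E_b = (M1 ⊕ K) ⊕ (M2 ⊕ K) = M1 ⊕ M2, so the key drops out. Then M2 = (M1 ⊕ M2) ⊕ M1 over the first 15 bytes.
byte 0: (68 ^ 94) ^ 61 = fc ^ 61 = 9d
byte 1: (ea ^ d3) ^ 64 = 39 ^ 64 = 5d
byte 2: (7d ^ c1) ^ 6d = bc ^ 6d = d1
byte 3: (cc ^ 9c) ^ 69 = 50 ^ 69 = 39
byte 4: (83 ^ 69) ^ 6e = ea ^ 6e = 84
byte 5: (df ^ e9) ^ 20 = 36 ^ 20 = 16
byte 6: (0b ^ 88) ^ 66 = 83 ^ 66 = e5
byte 7: (8c ^ 25) ^ 6c = a9 ^ 6c = c5
byte 8: (65 ^ ce) ^ 61 = ab ^ 61 = ca
byte 9: (20 ^ 6d) ^ 67 = 4d ^ 67 = 2a
byte 10: (de ^ f4) ^ 7b = 2a ^ 7b = 51
byte 11: (33 ^ b5) ^ 20 = 86 ^ 20 = a6
byte 12: (18 ^ 7d) ^ 74 = 65 ^ 74 = 11
byte 13: (0f ^ ef) ^ 68 = e0 ^ 68 = 88
byte 14: (9f ^ 90) ^ 65 = 0f ^ 65 = 6a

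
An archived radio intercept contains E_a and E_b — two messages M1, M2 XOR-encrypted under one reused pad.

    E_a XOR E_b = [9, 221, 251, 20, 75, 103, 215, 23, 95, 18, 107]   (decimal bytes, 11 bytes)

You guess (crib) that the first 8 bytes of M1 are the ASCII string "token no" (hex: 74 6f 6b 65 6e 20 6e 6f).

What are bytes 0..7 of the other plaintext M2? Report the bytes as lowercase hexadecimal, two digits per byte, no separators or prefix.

Since E_a ⊕ E_b = M1 ⊕ M2, XORing with the guessed M1 bytes yields the corresponding M2 bytes: M2 = (E_a ⊕ E_b) ⊕ M1.
  9 XOR 116 = 125
221 XOR 111 = 178
251 XOR 107 = 144
 20 XOR 101 = 113
 75 XOR 110 =  37
103 XOR  32 =  71
215 XOR 110 = 185
 23 XOR 111 = 120

7db290712547b978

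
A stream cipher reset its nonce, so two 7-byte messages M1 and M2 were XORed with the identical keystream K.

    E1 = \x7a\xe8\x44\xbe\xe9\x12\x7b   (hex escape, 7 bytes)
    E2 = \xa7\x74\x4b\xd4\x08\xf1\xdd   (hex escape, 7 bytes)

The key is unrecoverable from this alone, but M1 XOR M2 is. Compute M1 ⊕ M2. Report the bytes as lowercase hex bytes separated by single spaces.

dd 9c 0f 6a e1 e3 a6

E1 ⊕ E2 = (M1 ⊕ K) ⊕ (M2 ⊕ K) = M1 ⊕ M2 — the shared key cancels under XOR.
01111010 ⊕ 10100111 = 11011101
11101000 ⊕ 01110100 = 10011100
01000100 ⊕ 01001011 = 00001111
10111110 ⊕ 11010100 = 01101010
11101001 ⊕ 00001000 = 11100001
00010010 ⊕ 11110001 = 11100011
01111011 ⊕ 11011101 = 10100110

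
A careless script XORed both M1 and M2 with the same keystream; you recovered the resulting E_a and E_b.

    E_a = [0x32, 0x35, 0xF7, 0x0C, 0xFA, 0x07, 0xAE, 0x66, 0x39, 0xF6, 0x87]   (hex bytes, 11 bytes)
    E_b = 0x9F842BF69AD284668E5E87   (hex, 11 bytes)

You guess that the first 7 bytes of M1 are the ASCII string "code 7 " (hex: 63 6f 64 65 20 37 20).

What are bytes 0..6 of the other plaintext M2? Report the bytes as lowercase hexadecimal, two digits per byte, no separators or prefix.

cedeb89f40e20a

First, E_a ⊕ E_b = (M1 ⊕ K) ⊕ (M2 ⊕ K) = M1 ⊕ M2, so the key drops out. Then M2 = (M1 ⊕ M2) ⊕ M1 over the first 7 bytes.
byte 0: (32 ⊕ 9f) ⊕ 63 = ad ⊕ 63 = ce
byte 1: (35 ⊕ 84) ⊕ 6f = b1 ⊕ 6f = de
byte 2: (f7 ⊕ 2b) ⊕ 64 = dc ⊕ 64 = b8
byte 3: (0c ⊕ f6) ⊕ 65 = fa ⊕ 65 = 9f
byte 4: (fa ⊕ 9a) ⊕ 20 = 60 ⊕ 20 = 40
byte 5: (07 ⊕ d2) ⊕ 37 = d5 ⊕ 37 = e2
byte 6: (ae ⊕ 84) ⊕ 20 = 2a ⊕ 20 = 0a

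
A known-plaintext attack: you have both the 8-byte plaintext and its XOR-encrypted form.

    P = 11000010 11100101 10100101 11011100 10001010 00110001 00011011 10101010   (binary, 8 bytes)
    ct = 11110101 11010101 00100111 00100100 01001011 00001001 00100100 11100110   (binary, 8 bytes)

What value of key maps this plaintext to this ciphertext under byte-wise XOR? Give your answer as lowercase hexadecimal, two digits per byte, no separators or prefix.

Since ct = P ⊕ key, XORing both sides with P gives key = P ⊕ ct.
c2 ⊕ f5 = 37
e5 ⊕ d5 = 30
a5 ⊕ 27 = 82
dc ⊕ 24 = f8
8a ⊕ 4b = c1
31 ⊕ 09 = 38
1b ⊕ 24 = 3f
aa ⊕ e6 = 4c

373082f8c1383f4c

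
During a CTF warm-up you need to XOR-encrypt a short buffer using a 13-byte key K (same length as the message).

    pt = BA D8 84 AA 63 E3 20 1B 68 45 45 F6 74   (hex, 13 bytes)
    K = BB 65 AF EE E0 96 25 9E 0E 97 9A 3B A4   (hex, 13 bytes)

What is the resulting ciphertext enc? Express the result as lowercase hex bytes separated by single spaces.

ba ^ bb = 01
d8 ^ 65 = bd
84 ^ af = 2b
aa ^ ee = 44
63 ^ e0 = 83
e3 ^ 96 = 75
20 ^ 25 = 05
1b ^ 9e = 85
68 ^ 0e = 66
45 ^ 97 = d2
45 ^ 9a = df
f6 ^ 3b = cd
74 ^ a4 = d0

01 bd 2b 44 83 75 05 85 66 d2 df cd d0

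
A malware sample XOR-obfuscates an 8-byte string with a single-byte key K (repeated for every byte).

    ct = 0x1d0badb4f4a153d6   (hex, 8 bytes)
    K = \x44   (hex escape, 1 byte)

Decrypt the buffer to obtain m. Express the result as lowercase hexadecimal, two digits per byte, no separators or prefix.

The 1-byte key repeats, so the effective keystream is 44 44 44 44 44 44 44 44.
byte 0: 1d xor 44 = 59
byte 1: 0b xor 44 = 4f
byte 2: ad xor 44 = e9
byte 3: b4 xor 44 = f0
byte 4: f4 xor 44 = b0
byte 5: a1 xor 44 = e5
byte 6: 53 xor 44 = 17
byte 7: d6 xor 44 = 92

594fe9f0b0e51792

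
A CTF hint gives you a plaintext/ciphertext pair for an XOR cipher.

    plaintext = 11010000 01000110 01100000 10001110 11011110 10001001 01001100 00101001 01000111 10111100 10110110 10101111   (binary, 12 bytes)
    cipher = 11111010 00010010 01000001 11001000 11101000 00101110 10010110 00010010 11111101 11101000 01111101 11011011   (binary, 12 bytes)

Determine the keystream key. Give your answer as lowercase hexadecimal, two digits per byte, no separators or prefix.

Since cipher = plaintext ⊕ key, XORing both sides with plaintext gives key = plaintext ⊕ cipher.
d0 ^ fa = 2a
46 ^ 12 = 54
60 ^ 41 = 21
8e ^ c8 = 46
de ^ e8 = 36
89 ^ 2e = a7
4c ^ 96 = da
29 ^ 12 = 3b
47 ^ fd = ba
bc ^ e8 = 54
b6 ^ 7d = cb
af ^ db = 74

2a54214636a7da3bba54cb74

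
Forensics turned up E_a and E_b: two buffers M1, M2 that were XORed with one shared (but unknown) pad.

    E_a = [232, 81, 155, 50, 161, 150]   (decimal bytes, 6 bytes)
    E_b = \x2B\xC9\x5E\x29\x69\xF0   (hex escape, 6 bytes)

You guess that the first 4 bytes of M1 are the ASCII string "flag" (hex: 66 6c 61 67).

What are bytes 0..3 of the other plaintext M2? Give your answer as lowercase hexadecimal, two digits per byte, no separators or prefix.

First, E_a ⊕ E_b = (M1 ⊕ K) ⊕ (M2 ⊕ K) = M1 ⊕ M2, so the key drops out. Then M2 = (M1 ⊕ M2) ⊕ M1 over the first 4 bytes.
byte 0: (e8 xor 2b) xor 66 = c3 xor 66 = a5
byte 1: (51 xor c9) xor 6c = 98 xor 6c = f4
byte 2: (9b xor 5e) xor 61 = c5 xor 61 = a4
byte 3: (32 xor 29) xor 67 = 1b xor 67 = 7c

a5f4a47c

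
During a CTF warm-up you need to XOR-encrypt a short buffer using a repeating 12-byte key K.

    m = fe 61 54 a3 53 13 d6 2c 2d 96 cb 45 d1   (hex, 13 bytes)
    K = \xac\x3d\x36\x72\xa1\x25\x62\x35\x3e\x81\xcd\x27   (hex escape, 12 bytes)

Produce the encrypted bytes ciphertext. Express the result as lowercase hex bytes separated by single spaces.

52 5c 62 d1 f2 36 b4 19 13 17 06 62 7d

The 12-byte key repeats, so the effective keystream is ac 3d 36 72 a1 25 62 35 3e 81 cd 27 ac.
byte 0: fe XOR ac = 52
byte 1: 61 XOR 3d = 5c
byte 2: 54 XOR 36 = 62
byte 3: a3 XOR 72 = d1
byte 4: 53 XOR a1 = f2
byte 5: 13 XOR 25 = 36
byte 6: d6 XOR 62 = b4
byte 7: 2c XOR 35 = 19
byte 8: 2d XOR 3e = 13
byte 9: 96 XOR 81 = 17
byte 10: cb XOR cd = 06
byte 11: 45 XOR 27 = 62
byte 12: d1 XOR ac = 7d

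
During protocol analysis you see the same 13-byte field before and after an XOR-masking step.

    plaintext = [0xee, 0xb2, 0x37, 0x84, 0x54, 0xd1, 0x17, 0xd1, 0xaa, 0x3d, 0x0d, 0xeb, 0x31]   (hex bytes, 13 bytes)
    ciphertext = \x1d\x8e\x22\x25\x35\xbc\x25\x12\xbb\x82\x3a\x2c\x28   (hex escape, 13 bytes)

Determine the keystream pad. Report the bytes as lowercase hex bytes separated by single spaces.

Since ciphertext = plaintext ⊕ pad, XORing both sides with plaintext gives pad = plaintext ⊕ ciphertext.
238 ⊕  29 = 243
178 ⊕ 142 =  60
 55 ⊕  34 =  21
132 ⊕  37 = 161
 84 ⊕  53 =  97
209 ⊕ 188 = 109
 23 ⊕  37 =  50
209 ⊕  18 = 195
170 ⊕ 187 =  17
 61 ⊕ 130 = 191
 13 ⊕  58 =  55
235 ⊕  44 = 199
 49 ⊕  40 =  25

f3 3c 15 a1 61 6d 32 c3 11 bf 37 c7 19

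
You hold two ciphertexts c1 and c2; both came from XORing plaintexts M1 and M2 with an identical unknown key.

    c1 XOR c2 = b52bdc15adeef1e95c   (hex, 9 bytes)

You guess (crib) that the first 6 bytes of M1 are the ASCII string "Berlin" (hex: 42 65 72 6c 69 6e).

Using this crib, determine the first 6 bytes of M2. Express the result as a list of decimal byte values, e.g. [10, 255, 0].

[247, 78, 174, 121, 196, 128]

Since c1 ⊕ c2 = M1 ⊕ M2, XORing with the guessed M1 bytes yields the corresponding M2 bytes: M2 = (c1 ⊕ c2) ⊕ M1.
181 ^  66 = 247
 43 ^ 101 =  78
220 ^ 114 = 174
 21 ^ 108 = 121
173 ^ 105 = 196
238 ^ 110 = 128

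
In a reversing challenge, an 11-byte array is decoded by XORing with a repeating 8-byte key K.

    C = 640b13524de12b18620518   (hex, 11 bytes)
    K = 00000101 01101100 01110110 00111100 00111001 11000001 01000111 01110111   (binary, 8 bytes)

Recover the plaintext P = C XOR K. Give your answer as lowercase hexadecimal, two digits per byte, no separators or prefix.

The 8-byte key repeats, so the effective keystream is 05 6c 76 3c 39 c1 47 77 05 6c 76.
byte 0: 64 xor 05 = 61
byte 1: 0b xor 6c = 67
byte 2: 13 xor 76 = 65
byte 3: 52 xor 3c = 6e
byte 4: 4d xor 39 = 74
byte 5: e1 xor c1 = 20
byte 6: 2b xor 47 = 6c
byte 7: 18 xor 77 = 6f
byte 8: 62 xor 05 = 67
byte 9: 05 xor 6c = 69
byte 10: 18 xor 76 = 6e

6167656e74206c6f67696e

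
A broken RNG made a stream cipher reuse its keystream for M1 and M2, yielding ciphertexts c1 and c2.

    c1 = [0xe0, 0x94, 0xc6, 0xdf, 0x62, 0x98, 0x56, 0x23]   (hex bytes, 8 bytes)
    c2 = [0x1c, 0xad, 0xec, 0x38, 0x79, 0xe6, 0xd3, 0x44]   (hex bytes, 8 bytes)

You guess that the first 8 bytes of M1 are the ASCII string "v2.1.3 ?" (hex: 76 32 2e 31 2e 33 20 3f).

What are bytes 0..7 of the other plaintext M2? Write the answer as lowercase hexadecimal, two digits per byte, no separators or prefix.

First, c1 ⊕ c2 = (M1 ⊕ K) ⊕ (M2 ⊕ K) = M1 ⊕ M2, so the key drops out. Then M2 = (M1 ⊕ M2) ⊕ M1 over the first 8 bytes.
byte 0: (e0 xor 1c) xor 76 = fc xor 76 = 8a
byte 1: (94 xor ad) xor 32 = 39 xor 32 = 0b
byte 2: (c6 xor ec) xor 2e = 2a xor 2e = 04
byte 3: (df xor 38) xor 31 = e7 xor 31 = d6
byte 4: (62 xor 79) xor 2e = 1b xor 2e = 35
byte 5: (98 xor e6) xor 33 = 7e xor 33 = 4d
byte 6: (56 xor d3) xor 20 = 85 xor 20 = a5
byte 7: (23 xor 44) xor 3f = 67 xor 3f = 58

8a0b04d6354da558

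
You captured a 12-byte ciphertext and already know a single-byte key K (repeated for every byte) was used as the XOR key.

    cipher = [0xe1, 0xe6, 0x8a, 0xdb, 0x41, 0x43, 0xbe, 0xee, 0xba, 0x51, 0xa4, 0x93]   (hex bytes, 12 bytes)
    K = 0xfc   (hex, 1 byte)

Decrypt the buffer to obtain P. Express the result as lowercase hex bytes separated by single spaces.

1d 1a 76 27 bd bf 42 12 46 ad 58 6f

The 1-byte key repeats, so the effective keystream is fc fc fc fc fc fc fc fc fc fc fc fc.
byte 0: 225 XOR 252 =  29
byte 1: 230 XOR 252 =  26
byte 2: 138 XOR 252 = 118
byte 3: 219 XOR 252 =  39
byte 4:  65 XOR 252 = 189
byte 5:  67 XOR 252 = 191
byte 6: 190 XOR 252 =  66
byte 7: 238 XOR 252 =  18
byte 8: 186 XOR 252 =  70
byte 9:  81 XOR 252 = 173
byte 10: 164 XOR 252 =  88
byte 11: 147 XOR 252 = 111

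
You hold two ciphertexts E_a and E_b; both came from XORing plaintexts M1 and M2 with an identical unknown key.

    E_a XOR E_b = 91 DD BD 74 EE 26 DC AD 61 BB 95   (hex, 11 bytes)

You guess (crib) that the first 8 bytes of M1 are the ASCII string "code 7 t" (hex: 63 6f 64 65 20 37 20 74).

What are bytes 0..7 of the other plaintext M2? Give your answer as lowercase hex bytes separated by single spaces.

Since E_a ⊕ E_b = M1 ⊕ M2, XORing with the guessed M1 bytes yields the corresponding M2 bytes: M2 = (E_a ⊕ E_b) ⊕ M1.
91 ⊕ 63 = f2
dd ⊕ 6f = b2
bd ⊕ 64 = d9
74 ⊕ 65 = 11
ee ⊕ 20 = ce
26 ⊕ 37 = 11
dc ⊕ 20 = fc
ad ⊕ 74 = d9

f2 b2 d9 11 ce 11 fc d9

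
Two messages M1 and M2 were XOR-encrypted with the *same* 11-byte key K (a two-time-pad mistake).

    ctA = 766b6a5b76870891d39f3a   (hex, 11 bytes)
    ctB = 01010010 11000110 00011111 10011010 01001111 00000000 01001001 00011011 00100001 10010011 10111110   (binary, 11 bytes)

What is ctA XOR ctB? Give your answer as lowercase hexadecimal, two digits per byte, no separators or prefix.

ctA ⊕ ctB = (M1 ⊕ K) ⊕ (M2 ⊕ K) = M1 ⊕ M2 — the shared key cancels under XOR.
76 ⊕ 52 = 24
6b ⊕ c6 = ad
6a ⊕ 1f = 75
5b ⊕ 9a = c1
76 ⊕ 4f = 39
87 ⊕ 00 = 87
08 ⊕ 49 = 41
91 ⊕ 1b = 8a
d3 ⊕ 21 = f2
9f ⊕ 93 = 0c
3a ⊕ be = 84

24ad75c13987418af20c84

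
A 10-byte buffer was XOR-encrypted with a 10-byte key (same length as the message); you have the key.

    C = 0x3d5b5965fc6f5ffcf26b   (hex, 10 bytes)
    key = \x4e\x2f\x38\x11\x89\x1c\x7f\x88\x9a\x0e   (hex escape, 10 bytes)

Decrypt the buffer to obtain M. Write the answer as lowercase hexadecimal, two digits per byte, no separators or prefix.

73746174757320746865

 61 ^  78 = 115
 91 ^  47 = 116
 89 ^  56 =  97
101 ^  17 = 116
252 ^ 137 = 117
111 ^  28 = 115
 95 ^ 127 =  32
252 ^ 136 = 116
242 ^ 154 = 104
107 ^  14 = 101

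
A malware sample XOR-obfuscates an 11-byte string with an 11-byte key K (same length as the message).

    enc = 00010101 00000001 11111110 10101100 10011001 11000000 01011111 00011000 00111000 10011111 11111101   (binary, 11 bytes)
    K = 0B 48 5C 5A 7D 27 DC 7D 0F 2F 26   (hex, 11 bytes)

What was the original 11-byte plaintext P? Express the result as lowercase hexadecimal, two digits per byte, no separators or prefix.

XOR is its own inverse, so applying the key byte-wise gives the result directly.
byte 0: 15 XOR 0b = 1e
byte 1: 01 XOR 48 = 49
byte 2: fe XOR 5c = a2
byte 3: ac XOR 5a = f6
byte 4: 99 XOR 7d = e4
byte 5: c0 XOR 27 = e7
byte 6: 5f XOR dc = 83
byte 7: 18 XOR 7d = 65
byte 8: 38 XOR 0f = 37
byte 9: 9f XOR 2f = b0
byte 10: fd XOR 26 = db

1e49a2f6e4e7836537b0db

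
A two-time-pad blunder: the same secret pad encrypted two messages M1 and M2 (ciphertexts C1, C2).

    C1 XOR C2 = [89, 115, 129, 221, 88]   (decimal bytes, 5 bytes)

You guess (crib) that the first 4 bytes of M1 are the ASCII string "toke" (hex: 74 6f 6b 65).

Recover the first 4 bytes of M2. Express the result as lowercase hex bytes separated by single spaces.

Since C1 ⊕ C2 = M1 ⊕ M2, XORing with the guessed M1 bytes yields the corresponding M2 bytes: M2 = (C1 ⊕ C2) ⊕ M1.
 89 ⊕ 116 =  45
115 ⊕ 111 =  28
129 ⊕ 107 = 234
221 ⊕ 101 = 184

2d 1c ea b8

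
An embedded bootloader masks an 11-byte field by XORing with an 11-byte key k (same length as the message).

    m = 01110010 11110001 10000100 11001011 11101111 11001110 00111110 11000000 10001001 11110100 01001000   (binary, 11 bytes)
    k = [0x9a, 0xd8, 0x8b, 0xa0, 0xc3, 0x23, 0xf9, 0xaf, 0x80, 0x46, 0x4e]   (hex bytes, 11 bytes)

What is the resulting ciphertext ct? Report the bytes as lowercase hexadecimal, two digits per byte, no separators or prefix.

XOR is its own inverse, so applying the key byte-wise gives the result directly.
72 ^ 9a = e8
f1 ^ d8 = 29
84 ^ 8b = 0f
cb ^ a0 = 6b
ef ^ c3 = 2c
ce ^ 23 = ed
3e ^ f9 = c7
c0 ^ af = 6f
89 ^ 80 = 09
f4 ^ 46 = b2
48 ^ 4e = 06

e8290f6b2cedc76f09b206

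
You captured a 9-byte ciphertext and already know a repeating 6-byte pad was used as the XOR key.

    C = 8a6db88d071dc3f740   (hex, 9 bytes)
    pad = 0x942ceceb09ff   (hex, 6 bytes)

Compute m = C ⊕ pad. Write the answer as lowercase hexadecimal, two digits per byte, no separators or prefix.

1e4154660ee257dbac

The 6-byte key repeats, so the effective keystream is 94 2c ec eb 09 ff 94 2c ec.
byte 0: 138 ⊕ 148 =  30
byte 1: 109 ⊕  44 =  65
byte 2: 184 ⊕ 236 =  84
byte 3: 141 ⊕ 235 = 102
byte 4:   7 ⊕   9 =  14
byte 5:  29 ⊕ 255 = 226
byte 6: 195 ⊕ 148 =  87
byte 7: 247 ⊕  44 = 219
byte 8:  64 ⊕ 236 = 172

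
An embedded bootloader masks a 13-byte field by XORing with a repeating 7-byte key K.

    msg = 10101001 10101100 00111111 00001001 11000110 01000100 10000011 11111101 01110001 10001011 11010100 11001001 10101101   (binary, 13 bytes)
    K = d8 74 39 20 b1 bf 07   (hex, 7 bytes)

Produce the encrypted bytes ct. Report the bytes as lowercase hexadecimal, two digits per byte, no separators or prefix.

The 7-byte key repeats, so the effective keystream is d8 74 39 20 b1 bf 07 d8 74 39 20 b1 bf.
byte 0: 10101001 xor 11011000 = 01110001
byte 1: 10101100 xor 01110100 = 11011000
byte 2: 00111111 xor 00111001 = 00000110
byte 3: 00001001 xor 00100000 = 00101001
byte 4: 11000110 xor 10110001 = 01110111
byte 5: 01000100 xor 10111111 = 11111011
byte 6: 10000011 xor 00000111 = 10000100
byte 7: 11111101 xor 11011000 = 00100101
byte 8: 01110001 xor 01110100 = 00000101
byte 9: 10001011 xor 00111001 = 10110010
byte 10: 11010100 xor 00100000 = 11110100
byte 11: 11001001 xor 10110001 = 01111000
byte 12: 10101101 xor 10111111 = 00010010

71d8062977fb842505b2f47812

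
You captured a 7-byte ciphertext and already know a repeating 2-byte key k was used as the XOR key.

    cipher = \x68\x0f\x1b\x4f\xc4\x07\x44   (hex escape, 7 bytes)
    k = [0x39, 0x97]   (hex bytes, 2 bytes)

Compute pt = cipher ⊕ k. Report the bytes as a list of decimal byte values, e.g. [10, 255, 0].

[81, 152, 34, 216, 253, 144, 125]

The 2-byte key repeats, so the effective keystream is 39 97 39 97 39 97 39.
byte 0: 104 xor  57 =  81
byte 1:  15 xor 151 = 152
byte 2:  27 xor  57 =  34
byte 3:  79 xor 151 = 216
byte 4: 196 xor  57 = 253
byte 5:   7 xor 151 = 144
byte 6:  68 xor  57 = 125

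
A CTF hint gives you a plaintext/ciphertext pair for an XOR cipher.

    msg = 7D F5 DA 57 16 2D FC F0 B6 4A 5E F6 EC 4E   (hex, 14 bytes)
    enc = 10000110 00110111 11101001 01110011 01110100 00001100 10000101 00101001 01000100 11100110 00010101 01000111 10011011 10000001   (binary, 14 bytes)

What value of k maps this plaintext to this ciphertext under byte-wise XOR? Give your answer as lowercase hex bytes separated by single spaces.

Since enc = msg ⊕ k, XORing both sides with msg gives k = msg ⊕ enc.
7d XOR 86 = fb
f5 XOR 37 = c2
da XOR e9 = 33
57 XOR 73 = 24
16 XOR 74 = 62
2d XOR 0c = 21
fc XOR 85 = 79
f0 XOR 29 = d9
b6 XOR 44 = f2
4a XOR e6 = ac
5e XOR 15 = 4b
f6 XOR 47 = b1
ec XOR 9b = 77
4e XOR 81 = cf

fb c2 33 24 62 21 79 d9 f2 ac 4b b1 77 cf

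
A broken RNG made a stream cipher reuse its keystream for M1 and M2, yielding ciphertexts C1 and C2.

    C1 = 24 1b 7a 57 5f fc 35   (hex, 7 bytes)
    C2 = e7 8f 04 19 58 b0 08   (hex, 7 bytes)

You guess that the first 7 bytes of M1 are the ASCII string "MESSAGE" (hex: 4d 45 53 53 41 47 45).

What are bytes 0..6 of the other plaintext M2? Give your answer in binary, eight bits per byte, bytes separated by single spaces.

First, C1 ⊕ C2 = (M1 ⊕ K) ⊕ (M2 ⊕ K) = M1 ⊕ M2, so the key drops out. Then M2 = (M1 ⊕ M2) ⊕ M1 over the first 7 bytes.
byte 0: (24 XOR e7) XOR 4d = c3 XOR 4d = 8e
byte 1: (1b XOR 8f) XOR 45 = 94 XOR 45 = d1
byte 2: (7a XOR 04) XOR 53 = 7e XOR 53 = 2d
byte 3: (57 XOR 19) XOR 53 = 4e XOR 53 = 1d
byte 4: (5f XOR 58) XOR 41 = 07 XOR 41 = 46
byte 5: (fc XOR b0) XOR 47 = 4c XOR 47 = 0b
byte 6: (35 XOR 08) XOR 45 = 3d XOR 45 = 78

10001110 11010001 00101101 00011101 01000110 00001011 01111000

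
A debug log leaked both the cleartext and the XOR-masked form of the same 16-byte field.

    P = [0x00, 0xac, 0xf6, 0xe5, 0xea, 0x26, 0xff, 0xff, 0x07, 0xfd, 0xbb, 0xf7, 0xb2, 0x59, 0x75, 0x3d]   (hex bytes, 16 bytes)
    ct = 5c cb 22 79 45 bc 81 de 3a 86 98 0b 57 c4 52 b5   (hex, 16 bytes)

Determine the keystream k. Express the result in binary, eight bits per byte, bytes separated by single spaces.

Since ct = P ⊕ k, XORing both sides with P gives k = P ⊕ ct.
00 ⊕ 5c = 5c
ac ⊕ cb = 67
f6 ⊕ 22 = d4
e5 ⊕ 79 = 9c
ea ⊕ 45 = af
26 ⊕ bc = 9a
ff ⊕ 81 = 7e
ff ⊕ de = 21
07 ⊕ 3a = 3d
fd ⊕ 86 = 7b
bb ⊕ 98 = 23
f7 ⊕ 0b = fc
b2 ⊕ 57 = e5
59 ⊕ c4 = 9d
75 ⊕ 52 = 27
3d ⊕ b5 = 88

01011100 01100111 11010100 10011100 10101111 10011010 01111110 00100001 00111101 01111011 00100011 11111100 11100101 10011101 00100111 10001000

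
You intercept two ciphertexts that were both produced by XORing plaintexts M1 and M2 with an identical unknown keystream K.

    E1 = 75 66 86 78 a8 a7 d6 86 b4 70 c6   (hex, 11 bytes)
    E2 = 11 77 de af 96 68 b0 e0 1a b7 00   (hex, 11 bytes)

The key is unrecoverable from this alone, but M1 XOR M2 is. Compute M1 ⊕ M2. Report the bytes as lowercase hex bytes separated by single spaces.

64 11 58 d7 3e cf 66 66 ae c7 c6

E1 ⊕ E2 = (M1 ⊕ K) ⊕ (M2 ⊕ K) = M1 ⊕ M2 — the shared key cancels under XOR.
75 xor 11 = 64
66 xor 77 = 11
86 xor de = 58
78 xor af = d7
a8 xor 96 = 3e
a7 xor 68 = cf
d6 xor b0 = 66
86 xor e0 = 66
b4 xor 1a = ae
70 xor b7 = c7
c6 xor 00 = c6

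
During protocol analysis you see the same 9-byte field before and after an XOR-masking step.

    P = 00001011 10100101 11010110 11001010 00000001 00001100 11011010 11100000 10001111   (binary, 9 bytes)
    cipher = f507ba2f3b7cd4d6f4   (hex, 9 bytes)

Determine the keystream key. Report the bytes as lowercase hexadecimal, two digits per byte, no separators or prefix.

Since cipher = P ⊕ key, XORing both sides with P gives key = P ⊕ cipher.
0b ^ f5 = fe
a5 ^ 07 = a2
d6 ^ ba = 6c
ca ^ 2f = e5
01 ^ 3b = 3a
0c ^ 7c = 70
da ^ d4 = 0e
e0 ^ d6 = 36
8f ^ f4 = 7b

fea26ce53a700e367b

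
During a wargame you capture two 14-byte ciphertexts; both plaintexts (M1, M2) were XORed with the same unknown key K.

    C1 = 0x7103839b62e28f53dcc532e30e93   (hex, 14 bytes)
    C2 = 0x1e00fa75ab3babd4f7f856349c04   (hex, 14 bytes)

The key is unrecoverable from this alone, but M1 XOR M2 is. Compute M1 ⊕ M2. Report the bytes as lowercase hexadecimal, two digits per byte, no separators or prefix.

6f0379eec9d924872b3d64d79297

C1 ⊕ C2 = (M1 ⊕ K) ⊕ (M2 ⊕ K) = M1 ⊕ M2 — the shared key cancels under XOR.
71 XOR 1e = 6f
03 XOR 00 = 03
83 XOR fa = 79
9b XOR 75 = ee
62 XOR ab = c9
e2 XOR 3b = d9
8f XOR ab = 24
53 XOR d4 = 87
dc XOR f7 = 2b
c5 XOR f8 = 3d
32 XOR 56 = 64
e3 XOR 34 = d7
0e XOR 9c = 92
93 XOR 04 = 97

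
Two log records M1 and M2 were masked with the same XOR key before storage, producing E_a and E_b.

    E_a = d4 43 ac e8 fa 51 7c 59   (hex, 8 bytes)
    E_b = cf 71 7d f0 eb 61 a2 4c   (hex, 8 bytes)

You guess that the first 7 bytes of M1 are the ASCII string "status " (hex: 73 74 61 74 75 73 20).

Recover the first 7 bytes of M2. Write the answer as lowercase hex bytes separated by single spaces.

68 46 b0 6c 64 43 fe

First, E_a ⊕ E_b = (M1 ⊕ K) ⊕ (M2 ⊕ K) = M1 ⊕ M2, so the key drops out. Then M2 = (M1 ⊕ M2) ⊕ M1 over the first 7 bytes.
byte 0: (d4 xor cf) xor 73 = 1b xor 73 = 68
byte 1: (43 xor 71) xor 74 = 32 xor 74 = 46
byte 2: (ac xor 7d) xor 61 = d1 xor 61 = b0
byte 3: (e8 xor f0) xor 74 = 18 xor 74 = 6c
byte 4: (fa xor eb) xor 75 = 11 xor 75 = 64
byte 5: (51 xor 61) xor 73 = 30 xor 73 = 43
byte 6: (7c xor a2) xor 20 = de xor 20 = fe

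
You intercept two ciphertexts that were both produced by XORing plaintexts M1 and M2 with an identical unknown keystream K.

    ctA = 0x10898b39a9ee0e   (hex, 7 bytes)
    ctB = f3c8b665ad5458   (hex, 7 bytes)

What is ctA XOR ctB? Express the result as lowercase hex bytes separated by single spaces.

ctA ⊕ ctB = (M1 ⊕ K) ⊕ (M2 ⊕ K) = M1 ⊕ M2 — the shared key cancels under XOR.
byte 0: 10 xor f3 = e3
byte 1: 89 xor c8 = 41
byte 2: 8b xor b6 = 3d
byte 3: 39 xor 65 = 5c
byte 4: a9 xor ad = 04
byte 5: ee xor 54 = ba
byte 6: 0e xor 58 = 56

e3 41 3d 5c 04 ba 56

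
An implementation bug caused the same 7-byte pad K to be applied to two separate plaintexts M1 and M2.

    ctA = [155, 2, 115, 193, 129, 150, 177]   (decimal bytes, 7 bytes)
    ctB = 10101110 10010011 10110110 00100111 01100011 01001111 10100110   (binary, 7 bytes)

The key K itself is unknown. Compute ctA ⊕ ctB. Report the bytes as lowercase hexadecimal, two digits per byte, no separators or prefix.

3591c5e6e2d917

ctA ⊕ ctB = (M1 ⊕ K) ⊕ (M2 ⊕ K) = M1 ⊕ M2 — the shared key cancels under XOR.
9b ⊕ ae = 35
02 ⊕ 93 = 91
73 ⊕ b6 = c5
c1 ⊕ 27 = e6
81 ⊕ 63 = e2
96 ⊕ 4f = d9
b1 ⊕ a6 = 17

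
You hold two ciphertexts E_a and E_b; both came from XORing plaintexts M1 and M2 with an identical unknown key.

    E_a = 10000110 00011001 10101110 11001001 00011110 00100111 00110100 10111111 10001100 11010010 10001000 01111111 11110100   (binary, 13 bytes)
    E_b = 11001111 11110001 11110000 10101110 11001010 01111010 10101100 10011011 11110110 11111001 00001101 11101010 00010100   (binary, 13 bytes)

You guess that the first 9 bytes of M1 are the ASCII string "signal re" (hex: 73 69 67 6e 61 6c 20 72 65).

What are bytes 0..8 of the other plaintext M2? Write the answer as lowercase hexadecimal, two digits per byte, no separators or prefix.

3a813909b531b8561f

First, E_a ⊕ E_b = (M1 ⊕ K) ⊕ (M2 ⊕ K) = M1 ⊕ M2, so the key drops out. Then M2 = (M1 ⊕ M2) ⊕ M1 over the first 9 bytes.
byte 0: (86 XOR cf) XOR 73 = 49 XOR 73 = 3a
byte 1: (19 XOR f1) XOR 69 = e8 XOR 69 = 81
byte 2: (ae XOR f0) XOR 67 = 5e XOR 67 = 39
byte 3: (c9 XOR ae) XOR 6e = 67 XOR 6e = 09
byte 4: (1e XOR ca) XOR 61 = d4 XOR 61 = b5
byte 5: (27 XOR 7a) XOR 6c = 5d XOR 6c = 31
byte 6: (34 XOR ac) XOR 20 = 98 XOR 20 = b8
byte 7: (bf XOR 9b) XOR 72 = 24 XOR 72 = 56
byte 8: (8c XOR f6) XOR 65 = 7a XOR 65 = 1f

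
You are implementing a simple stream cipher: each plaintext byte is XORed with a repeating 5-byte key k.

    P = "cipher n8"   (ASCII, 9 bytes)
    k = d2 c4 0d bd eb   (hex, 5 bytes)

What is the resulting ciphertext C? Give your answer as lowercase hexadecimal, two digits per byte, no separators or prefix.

b1ad7dd58ea0e46385

The 5-byte key repeats, so the effective keystream is d2 c4 0d bd eb d2 c4 0d bd.
byte 0: 63 XOR d2 = b1
byte 1: 69 XOR c4 = ad
byte 2: 70 XOR 0d = 7d
byte 3: 68 XOR bd = d5
byte 4: 65 XOR eb = 8e
byte 5: 72 XOR d2 = a0
byte 6: 20 XOR c4 = e4
byte 7: 6e XOR 0d = 63
byte 8: 38 XOR bd = 85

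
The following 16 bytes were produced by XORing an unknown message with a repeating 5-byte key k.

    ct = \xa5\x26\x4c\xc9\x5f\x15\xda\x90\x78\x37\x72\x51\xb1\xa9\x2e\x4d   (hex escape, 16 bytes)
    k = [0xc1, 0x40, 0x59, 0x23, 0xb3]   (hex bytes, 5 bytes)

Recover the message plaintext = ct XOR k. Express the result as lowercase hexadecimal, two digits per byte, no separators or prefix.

646615eaecd49ac95b84b311e88a9d8c

The 5-byte key repeats, so the effective keystream is c1 40 59 23 b3 c1 40 59 23 b3 c1 40 59 23 b3 c1.
byte 0: 10100101 ⊕ 11000001 = 01100100
byte 1: 00100110 ⊕ 01000000 = 01100110
byte 2: 01001100 ⊕ 01011001 = 00010101
byte 3: 11001001 ⊕ 00100011 = 11101010
byte 4: 01011111 ⊕ 10110011 = 11101100
byte 5: 00010101 ⊕ 11000001 = 11010100
byte 6: 11011010 ⊕ 01000000 = 10011010
byte 7: 10010000 ⊕ 01011001 = 11001001
byte 8: 01111000 ⊕ 00100011 = 01011011
byte 9: 00110111 ⊕ 10110011 = 10000100
byte 10: 01110010 ⊕ 11000001 = 10110011
byte 11: 01010001 ⊕ 01000000 = 00010001
byte 12: 10110001 ⊕ 01011001 = 11101000
byte 13: 10101001 ⊕ 00100011 = 10001010
byte 14: 00101110 ⊕ 10110011 = 10011101
byte 15: 01001101 ⊕ 11000001 = 10001100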